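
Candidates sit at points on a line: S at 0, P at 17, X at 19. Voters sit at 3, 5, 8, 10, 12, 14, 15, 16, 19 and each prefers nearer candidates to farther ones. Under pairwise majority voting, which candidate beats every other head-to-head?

P

With single-peaked preferences on a line, the Condorcet winner is the candidate closest to the median voter.
The median voter (position 12) is closest to P at 17.
Check: P vs S — voters closer to P: 6 of 9.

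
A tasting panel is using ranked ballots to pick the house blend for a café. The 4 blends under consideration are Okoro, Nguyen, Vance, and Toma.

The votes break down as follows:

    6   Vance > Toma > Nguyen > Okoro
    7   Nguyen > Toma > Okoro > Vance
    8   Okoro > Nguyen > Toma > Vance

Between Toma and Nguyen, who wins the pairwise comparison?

Nguyen

Ballots ranking Toma above Nguyen: 6.
Ballots ranking Nguyen above Toma: 7+8 = 15.
Nguyen wins the head-to-head, 15–6.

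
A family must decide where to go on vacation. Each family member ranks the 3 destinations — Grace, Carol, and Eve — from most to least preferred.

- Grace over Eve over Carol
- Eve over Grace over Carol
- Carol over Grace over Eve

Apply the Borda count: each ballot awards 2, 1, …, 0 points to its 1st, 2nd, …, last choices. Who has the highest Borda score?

Borda scores:
  Grace: 2 + 1 + 1 = 4
  Carol: 0 + 0 + 2 = 2
  Eve: 1 + 2 + 0 = 3
Grace has the highest total.

Grace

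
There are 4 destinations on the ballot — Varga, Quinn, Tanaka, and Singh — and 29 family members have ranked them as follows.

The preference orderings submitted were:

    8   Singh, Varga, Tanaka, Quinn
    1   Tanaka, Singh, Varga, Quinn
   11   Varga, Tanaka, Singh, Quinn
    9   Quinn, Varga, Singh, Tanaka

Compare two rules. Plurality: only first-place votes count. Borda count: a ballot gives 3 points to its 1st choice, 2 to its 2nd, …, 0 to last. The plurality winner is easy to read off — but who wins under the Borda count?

Varga

Plurality first-place counts: Varga 11, Quinn 9, Tanaka 1, Singh 8 → Varga.
Borda totals: Varga 68, Quinn 27, Tanaka 33, Singh 46 → Varga.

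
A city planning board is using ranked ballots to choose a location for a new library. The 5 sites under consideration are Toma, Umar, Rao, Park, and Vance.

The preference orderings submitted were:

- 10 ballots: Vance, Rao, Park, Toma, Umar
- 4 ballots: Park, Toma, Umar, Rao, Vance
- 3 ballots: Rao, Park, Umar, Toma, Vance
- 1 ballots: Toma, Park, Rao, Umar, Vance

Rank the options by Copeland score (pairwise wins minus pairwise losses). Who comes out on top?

Pairwise results:
  Toma vs Umar: Toma wins 15–3.
  Toma vs Rao: Rao wins 13–5.
  Toma vs Park: Park wins 17–1.
  Toma vs Vance: Vance wins 10–8.
  Umar vs Rao: Rao wins 14–4.
  Umar vs Park: Park wins 18–0.
  Umar vs Vance: Vance wins 10–8.
  Rao vs Park: Rao wins 13–5.
  Rao vs Vance: Vance wins 10–8.
  Park vs Vance: Vance wins 10–8.
Copeland scores (wins − losses):
  Toma: 1 − 3 = -2
  Umar: 0 − 4 = -4
  Rao: 3 − 1 = 2
  Park: 2 − 2 = 0
  Vance: 4 − 0 = 4
Vance has the best Copeland score.

Vance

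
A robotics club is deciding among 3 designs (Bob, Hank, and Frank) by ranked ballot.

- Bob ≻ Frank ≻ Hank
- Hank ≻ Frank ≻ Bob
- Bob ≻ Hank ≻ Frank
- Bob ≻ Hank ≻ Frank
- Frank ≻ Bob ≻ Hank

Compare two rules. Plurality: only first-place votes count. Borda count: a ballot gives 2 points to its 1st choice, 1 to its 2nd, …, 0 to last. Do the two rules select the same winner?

Plurality first-place counts: Bob 3, Hank 1, Frank 1 → Bob.
Borda totals: Bob 7, Hank 4, Frank 4 → Bob.
The two rules agree on Bob.

Yes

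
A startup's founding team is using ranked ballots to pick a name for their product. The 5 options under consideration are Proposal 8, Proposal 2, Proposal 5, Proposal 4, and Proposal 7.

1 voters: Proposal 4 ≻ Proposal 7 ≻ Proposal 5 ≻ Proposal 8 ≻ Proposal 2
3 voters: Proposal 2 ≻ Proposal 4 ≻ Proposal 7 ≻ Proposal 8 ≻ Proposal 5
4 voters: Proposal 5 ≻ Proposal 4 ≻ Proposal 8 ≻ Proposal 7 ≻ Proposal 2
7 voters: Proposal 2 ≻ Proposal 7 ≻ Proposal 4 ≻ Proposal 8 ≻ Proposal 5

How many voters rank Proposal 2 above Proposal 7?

10

Ballots ranking Proposal 2 above Proposal 7: 3+7 = 10.
Ballots ranking Proposal 7 above Proposal 2: 1+4 = 5.
So 10 of 15 voters prefer Proposal 2 to Proposal 7.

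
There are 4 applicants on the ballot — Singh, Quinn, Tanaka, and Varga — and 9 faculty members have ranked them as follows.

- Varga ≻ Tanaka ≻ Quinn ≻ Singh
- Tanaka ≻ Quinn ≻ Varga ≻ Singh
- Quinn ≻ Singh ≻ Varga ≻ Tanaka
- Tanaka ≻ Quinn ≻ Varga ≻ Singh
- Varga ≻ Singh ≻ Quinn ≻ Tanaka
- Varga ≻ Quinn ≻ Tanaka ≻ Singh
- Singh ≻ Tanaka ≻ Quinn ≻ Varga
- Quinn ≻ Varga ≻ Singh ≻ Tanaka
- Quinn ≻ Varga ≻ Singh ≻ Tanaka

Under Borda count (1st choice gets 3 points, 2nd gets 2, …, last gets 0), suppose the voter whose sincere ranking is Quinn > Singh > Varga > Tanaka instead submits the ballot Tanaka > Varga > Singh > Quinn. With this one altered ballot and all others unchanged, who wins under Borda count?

Varga

Borda totals with the altered ballot: Singh 8, Quinn 15, Tanaka 14, Varga 17.
The switch changes the winner from Quinn to Varga.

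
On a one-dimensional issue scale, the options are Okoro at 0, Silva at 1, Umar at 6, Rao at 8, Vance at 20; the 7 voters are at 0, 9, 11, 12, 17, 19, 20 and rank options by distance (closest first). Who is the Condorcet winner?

Rao

With single-peaked preferences on a line, the Condorcet winner is the candidate closest to the median voter.
The median voter (position 12) is closest to Rao at 8.
Check: Rao vs Silva — voters closer to Rao: 6 of 7.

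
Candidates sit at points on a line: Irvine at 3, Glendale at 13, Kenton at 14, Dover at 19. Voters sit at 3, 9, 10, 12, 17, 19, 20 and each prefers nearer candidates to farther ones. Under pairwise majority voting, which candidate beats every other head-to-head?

With single-peaked preferences on a line, the Condorcet winner is the candidate closest to the median voter.
The median voter (position 12) is closest to Glendale at 13.
Check: Glendale vs Kenton — voters closer to Glendale: 4 of 7.

Glendale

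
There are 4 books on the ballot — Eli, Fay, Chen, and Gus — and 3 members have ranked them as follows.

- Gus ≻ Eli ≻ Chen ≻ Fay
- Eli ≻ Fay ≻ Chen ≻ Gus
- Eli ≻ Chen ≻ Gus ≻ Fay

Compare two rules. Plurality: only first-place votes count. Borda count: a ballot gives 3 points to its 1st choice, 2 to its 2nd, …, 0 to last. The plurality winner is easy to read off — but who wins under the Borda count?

Eli

Plurality first-place counts: Eli 2, Fay 0, Chen 0, Gus 1 → Eli.
Borda totals: Eli 8, Fay 2, Chen 4, Gus 4 → Eli.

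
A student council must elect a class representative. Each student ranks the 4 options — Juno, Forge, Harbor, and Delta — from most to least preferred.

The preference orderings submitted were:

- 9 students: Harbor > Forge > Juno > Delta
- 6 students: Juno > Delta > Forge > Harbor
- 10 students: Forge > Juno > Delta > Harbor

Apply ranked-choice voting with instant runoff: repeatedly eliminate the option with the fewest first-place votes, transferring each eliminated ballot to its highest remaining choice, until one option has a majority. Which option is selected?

Round 1: Forge 10, Harbor 9, Juno 6, Delta 0. Delta has the fewest and is eliminated.
Round 2: Forge 10, Harbor 9, Juno 6. Juno has the fewest and is eliminated.
Round 3: Forge 16, Harbor 9. Forge has a majority.

Forge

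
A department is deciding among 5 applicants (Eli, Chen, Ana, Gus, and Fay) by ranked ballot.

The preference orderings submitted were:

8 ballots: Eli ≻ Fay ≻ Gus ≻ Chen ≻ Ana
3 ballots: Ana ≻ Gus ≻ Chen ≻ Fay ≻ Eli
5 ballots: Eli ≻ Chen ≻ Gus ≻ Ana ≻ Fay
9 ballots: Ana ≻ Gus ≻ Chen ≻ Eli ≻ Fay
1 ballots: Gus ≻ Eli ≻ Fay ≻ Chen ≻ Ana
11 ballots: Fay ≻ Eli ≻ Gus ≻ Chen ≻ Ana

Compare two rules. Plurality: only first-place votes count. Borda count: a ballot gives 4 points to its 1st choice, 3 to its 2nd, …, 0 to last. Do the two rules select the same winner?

Plurality first-place counts: Eli 13, Chen 0, Ana 12, Gus 1, Fay 11 → Eli.
Borda totals: Eli 97, Chen 59, Ana 53, Gus 88, Fay 73 → Eli.
The two rules agree on Eli.

Yes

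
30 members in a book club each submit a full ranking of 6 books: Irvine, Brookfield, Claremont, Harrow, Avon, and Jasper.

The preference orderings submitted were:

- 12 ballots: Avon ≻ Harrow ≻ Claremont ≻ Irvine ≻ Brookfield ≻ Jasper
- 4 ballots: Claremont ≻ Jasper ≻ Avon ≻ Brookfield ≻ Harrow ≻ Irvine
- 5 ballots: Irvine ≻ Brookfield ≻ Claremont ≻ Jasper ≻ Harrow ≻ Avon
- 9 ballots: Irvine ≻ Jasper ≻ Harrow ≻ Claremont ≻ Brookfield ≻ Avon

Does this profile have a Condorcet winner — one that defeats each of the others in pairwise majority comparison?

Head-to-head results (30 voters total):
Irvine vs Brookfield: Irvine wins 26–4.
Irvine vs Claremont: Claremont wins 16–14.
Irvine vs Harrow: Harrow wins 16–14.
Irvine vs Avon: Avon wins 16–14.
Irvine vs Jasper: Irvine wins 26–4.
Brookfield vs Claremont: Claremont wins 25–5.
Brookfield vs Harrow: Harrow wins 21–9.
Brookfield vs Avon: Avon wins 16–14.
Brookfield vs Jasper: Brookfield wins 17–13.
Claremont vs Harrow: Harrow wins 21–9.
Claremont vs Avon: Claremont wins 18–12.
Claremont vs Jasper: Claremont wins 21–9.
Harrow vs Avon: Avon wins 16–14.
Harrow vs Jasper: Jasper wins 18–12.
Avon vs Jasper: Jasper wins 18–12.
No candidate beats all others: Irvine beats Jasper beats Harrow beats Irvine, a majority cycle.

No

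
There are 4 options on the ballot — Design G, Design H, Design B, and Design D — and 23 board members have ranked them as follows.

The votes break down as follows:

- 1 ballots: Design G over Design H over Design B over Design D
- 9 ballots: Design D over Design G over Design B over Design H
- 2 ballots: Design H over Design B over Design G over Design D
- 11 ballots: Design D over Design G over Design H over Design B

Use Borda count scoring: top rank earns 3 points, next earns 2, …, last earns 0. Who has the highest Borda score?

Design D

Borda scores:
  Design G: 3 + 9·2 + 2·1 + 11·2 = 45
  Design H: 2 + 9·0 + 2·3 + 11·1 = 19
  Design B: 1 + 9·1 + 2·2 + 11·0 = 14
  Design D: 0 + 9·3 + 2·0 + 11·3 = 60
Design D has the highest total.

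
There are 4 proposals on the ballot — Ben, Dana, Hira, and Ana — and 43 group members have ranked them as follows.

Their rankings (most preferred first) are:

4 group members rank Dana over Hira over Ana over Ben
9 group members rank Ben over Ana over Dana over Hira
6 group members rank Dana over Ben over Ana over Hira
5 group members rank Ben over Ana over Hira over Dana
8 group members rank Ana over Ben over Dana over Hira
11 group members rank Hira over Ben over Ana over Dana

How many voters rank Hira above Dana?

Ballots ranking Hira above Dana: 5+11 = 16.
Ballots ranking Dana above Hira: 4+9+6+8 = 27.
So 16 of 43 voters prefer Hira to Dana.

16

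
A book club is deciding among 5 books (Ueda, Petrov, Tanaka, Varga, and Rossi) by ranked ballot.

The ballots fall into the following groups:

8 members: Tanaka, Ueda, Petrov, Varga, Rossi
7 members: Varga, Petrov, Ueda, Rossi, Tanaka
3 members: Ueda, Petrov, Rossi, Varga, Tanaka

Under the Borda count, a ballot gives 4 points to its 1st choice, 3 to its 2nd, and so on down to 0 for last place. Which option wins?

Ueda

Borda scores:
  Ueda: 8·3 + 7·2 + 3·4 = 50
  Petrov: 8·2 + 7·3 + 3·3 = 46
  Tanaka: 8·4 + 7·0 + 3·0 = 32
  Varga: 8·1 + 7·4 + 3·1 = 39
  Rossi: 8·0 + 7·1 + 3·2 = 13
Ueda has the highest total.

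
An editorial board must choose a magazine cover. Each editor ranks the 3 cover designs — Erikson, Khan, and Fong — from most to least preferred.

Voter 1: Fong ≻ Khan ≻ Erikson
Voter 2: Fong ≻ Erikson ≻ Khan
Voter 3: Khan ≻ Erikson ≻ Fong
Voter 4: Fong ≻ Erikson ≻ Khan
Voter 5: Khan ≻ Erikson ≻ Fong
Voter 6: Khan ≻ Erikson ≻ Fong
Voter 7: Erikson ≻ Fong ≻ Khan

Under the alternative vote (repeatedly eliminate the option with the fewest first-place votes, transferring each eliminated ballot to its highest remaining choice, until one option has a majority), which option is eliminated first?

Erikson

Round 1: Khan 3, Fong 3, Erikson 1. Erikson has the fewest and is eliminated.
Round 2: Fong 4, Khan 3. Fong has a majority.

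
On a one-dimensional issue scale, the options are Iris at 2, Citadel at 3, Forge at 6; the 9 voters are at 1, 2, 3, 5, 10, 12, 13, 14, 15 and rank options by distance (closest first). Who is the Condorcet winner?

Forge

With single-peaked preferences on a line, the Condorcet winner is the candidate closest to the median voter.
The median voter (position 10) is closest to Forge at 6.
Check: Forge vs Iris — voters closer to Forge: 6 of 9.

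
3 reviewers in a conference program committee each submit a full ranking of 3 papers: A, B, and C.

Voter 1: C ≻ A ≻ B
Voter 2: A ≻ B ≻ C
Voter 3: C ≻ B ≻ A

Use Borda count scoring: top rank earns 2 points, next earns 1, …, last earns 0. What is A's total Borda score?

3

Borda scores:
  A: 1 + 2 + 0 = 3
  B: 0 + 1 + 1 = 2
  C: 2 + 0 + 2 = 4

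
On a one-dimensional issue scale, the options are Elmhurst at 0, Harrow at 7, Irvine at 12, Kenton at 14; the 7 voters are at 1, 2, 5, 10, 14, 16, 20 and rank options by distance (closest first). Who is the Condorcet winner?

With single-peaked preferences on a line, the Condorcet winner is the candidate closest to the median voter.
The median voter (position 10) is closest to Irvine at 12.
Check: Irvine vs Elmhurst — voters closer to Irvine: 4 of 7.

Irvine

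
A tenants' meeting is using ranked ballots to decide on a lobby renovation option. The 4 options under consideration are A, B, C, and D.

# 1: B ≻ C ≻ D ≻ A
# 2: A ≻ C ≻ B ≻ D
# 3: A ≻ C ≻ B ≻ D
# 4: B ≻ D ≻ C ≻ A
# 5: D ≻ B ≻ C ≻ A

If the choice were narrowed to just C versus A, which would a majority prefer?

C

Ballots ranking C above A: 3.
Ballots ranking A above C: 2.
C wins the head-to-head, 3–2.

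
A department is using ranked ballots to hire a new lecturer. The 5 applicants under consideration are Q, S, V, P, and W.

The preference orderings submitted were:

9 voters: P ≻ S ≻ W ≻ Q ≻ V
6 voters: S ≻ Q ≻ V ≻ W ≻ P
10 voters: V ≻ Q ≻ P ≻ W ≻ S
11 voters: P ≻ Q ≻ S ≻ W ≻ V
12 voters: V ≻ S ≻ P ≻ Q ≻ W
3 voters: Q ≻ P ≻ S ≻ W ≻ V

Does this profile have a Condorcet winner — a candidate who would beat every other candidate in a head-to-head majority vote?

Head-to-head results (51 voters total):
Q vs S: S wins 27–24.
Q vs V: Q wins 29–22.
Q vs P: P wins 32–19.
Q vs W: Q wins 42–9.
S vs V: S wins 29–22.
S vs P: P wins 33–18.
S vs W: S wins 41–10.
V vs P: V wins 28–23.
V vs W: V wins 28–23.
P vs W: P wins 45–6.
No candidate beats all others: Q beats V beats P beats Q, a majority cycle.

No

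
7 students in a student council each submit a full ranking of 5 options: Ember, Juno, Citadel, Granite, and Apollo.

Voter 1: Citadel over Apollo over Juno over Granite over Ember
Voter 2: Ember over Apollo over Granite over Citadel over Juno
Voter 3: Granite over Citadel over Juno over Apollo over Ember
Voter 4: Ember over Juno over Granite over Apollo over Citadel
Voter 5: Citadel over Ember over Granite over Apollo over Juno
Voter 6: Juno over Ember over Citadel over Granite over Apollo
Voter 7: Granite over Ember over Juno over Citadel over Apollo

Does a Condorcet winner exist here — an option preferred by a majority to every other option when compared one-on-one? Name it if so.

Head-to-head results (7 voters total):
Ember vs Juno: Ember wins 4–3.
Ember vs Citadel: Ember wins 4–3.
Ember vs Granite: Ember wins 4–3.
Ember vs Apollo: Ember wins 5–2.
Juno vs Citadel: Citadel wins 4–3.
Juno vs Granite: Granite wins 4–3.
Juno vs Apollo: Juno wins 4–3.
Citadel vs Granite: Granite wins 4–3.
Citadel vs Apollo: Citadel wins 5–2.
Granite vs Apollo: Granite wins 5–2.
Ember beats each rival — Juno (4–3), Citadel (4–3), Granite (4–3), Apollo (5–2) — so Ember is the Condorcet winner.

Ember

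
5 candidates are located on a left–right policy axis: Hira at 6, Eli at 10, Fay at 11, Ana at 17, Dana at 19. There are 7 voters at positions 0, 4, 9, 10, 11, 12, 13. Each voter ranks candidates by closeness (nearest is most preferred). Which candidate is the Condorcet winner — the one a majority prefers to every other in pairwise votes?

Eli

With single-peaked preferences on a line, the Condorcet winner is the candidate closest to the median voter.
The median voter (position 10) is closest to Eli at 10.
Check: Eli vs Hira — voters closer to Eli: 5 of 7.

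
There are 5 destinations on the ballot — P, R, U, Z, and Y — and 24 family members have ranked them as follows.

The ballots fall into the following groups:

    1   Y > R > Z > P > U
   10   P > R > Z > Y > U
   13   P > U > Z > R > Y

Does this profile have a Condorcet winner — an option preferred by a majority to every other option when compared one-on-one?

Head-to-head results (24 voters total):
P vs R: P wins 23–1.
P vs U: P wins 24–0.
P vs Z: P wins 23–1.
P vs Y: P wins 23–1.
R vs U: U wins 13–11.
R vs Z: Z wins 13–11.
R vs Y: R wins 23–1.
U vs Z: U wins 13–11.
U vs Y: U wins 13–11.
Z vs Y: Z wins 23–1.
P beats each rival — R (23–1), U (24–0), Z (23–1), Y (23–1) — so P is the Condorcet winner.

Yes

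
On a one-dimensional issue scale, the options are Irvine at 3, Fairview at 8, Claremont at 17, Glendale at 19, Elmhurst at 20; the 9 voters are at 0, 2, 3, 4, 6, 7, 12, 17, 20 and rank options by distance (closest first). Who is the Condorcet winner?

Fairview

With single-peaked preferences on a line, the Condorcet winner is the candidate closest to the median voter.
The median voter (position 6) is closest to Fairview at 8.
Check: Fairview vs Elmhurst — voters closer to Fairview: 7 of 9.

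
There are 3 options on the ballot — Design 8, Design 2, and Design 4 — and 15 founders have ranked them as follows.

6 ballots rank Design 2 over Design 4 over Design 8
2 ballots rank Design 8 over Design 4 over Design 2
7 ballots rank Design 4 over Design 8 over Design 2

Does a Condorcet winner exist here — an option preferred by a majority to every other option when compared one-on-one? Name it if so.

Design 4

Head-to-head results (15 voters total):
Design 8 vs Design 2: Design 8 wins 9–6.
Design 8 vs Design 4: Design 4 wins 13–2.
Design 2 vs Design 4: Design 4 wins 9–6.
Design 4 beats each rival — Design 8 (13–2), Design 2 (9–6) — so Design 4 is the Condorcet winner.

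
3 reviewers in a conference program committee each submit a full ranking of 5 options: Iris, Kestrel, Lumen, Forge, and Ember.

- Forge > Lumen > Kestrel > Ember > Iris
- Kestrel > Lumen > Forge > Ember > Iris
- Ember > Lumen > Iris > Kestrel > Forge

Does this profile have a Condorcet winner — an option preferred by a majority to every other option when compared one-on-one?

Head-to-head results (3 voters total):
Iris vs Kestrel: Kestrel wins 2–1.
Iris vs Lumen: Lumen wins 3–0.
Iris vs Forge: Forge wins 2–1.
Iris vs Ember: Ember wins 3–0.
Kestrel vs Lumen: Lumen wins 2–1.
Kestrel vs Forge: Kestrel wins 2–1.
Kestrel vs Ember: Kestrel wins 2–1.
Lumen vs Forge: Lumen wins 2–1.
Lumen vs Ember: Lumen wins 2–1.
Forge vs Ember: Forge wins 2–1.
Lumen beats each rival — Iris (3–0), Kestrel (2–1), Forge (2–1), Ember (2–1) — so Lumen is the Condorcet winner.

Yes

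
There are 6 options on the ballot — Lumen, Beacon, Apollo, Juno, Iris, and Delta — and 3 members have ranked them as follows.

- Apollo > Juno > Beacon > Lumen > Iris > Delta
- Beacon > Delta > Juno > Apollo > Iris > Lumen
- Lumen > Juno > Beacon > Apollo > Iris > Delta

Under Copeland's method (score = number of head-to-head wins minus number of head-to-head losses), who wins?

Pairwise results:
  Lumen vs Beacon: Beacon wins 2–1.
  Lumen vs Apollo: Apollo wins 2–1.
  Lumen vs Juno: Juno wins 2–1.
  Lumen vs Iris: Lumen wins 2–1.
  Lumen vs Delta: Lumen wins 2–1.
  Beacon vs Apollo: Beacon wins 2–1.
  Beacon vs Juno: Juno wins 2–1.
  Beacon vs Iris: Beacon wins 3–0.
  Beacon vs Delta: Beacon wins 3–0.
  Apollo vs Juno: Juno wins 2–1.
  Apollo vs Iris: Apollo wins 3–0.
  Apollo vs Delta: Apollo wins 2–1.
  Juno vs Iris: Juno wins 3–0.
  Juno vs Delta: Juno wins 2–1.
  Iris vs Delta: Iris wins 2–1.
Copeland scores (wins − losses):
  Lumen: 2 − 3 = -1
  Beacon: 4 − 1 = 3
  Apollo: 3 − 2 = 1
  Juno: 5 − 0 = 5
  Iris: 1 − 4 = -3
  Delta: 0 − 5 = -5
Juno has the best Copeland score.

Juno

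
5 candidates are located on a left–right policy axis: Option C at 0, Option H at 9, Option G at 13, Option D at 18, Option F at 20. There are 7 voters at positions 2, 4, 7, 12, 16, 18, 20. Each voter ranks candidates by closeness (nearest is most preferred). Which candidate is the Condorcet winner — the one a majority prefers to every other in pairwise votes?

Option G

With single-peaked preferences on a line, the Condorcet winner is the candidate closest to the median voter.
The median voter (position 12) is closest to Option G at 13.
Check: Option G vs Option H — voters closer to Option G: 4 of 7.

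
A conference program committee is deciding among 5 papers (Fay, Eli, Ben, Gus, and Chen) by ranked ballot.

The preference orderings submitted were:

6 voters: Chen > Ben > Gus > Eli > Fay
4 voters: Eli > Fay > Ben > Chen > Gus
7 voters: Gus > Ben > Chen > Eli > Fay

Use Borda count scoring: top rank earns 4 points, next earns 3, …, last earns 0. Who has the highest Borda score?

Ben

Borda scores:
  Fay: 6·0 + 4·3 + 7·0 = 12
  Eli: 6·1 + 4·4 + 7·1 = 29
  Ben: 6·3 + 4·2 + 7·3 = 47
  Gus: 6·2 + 4·0 + 7·4 = 40
  Chen: 6·4 + 4·1 + 7·2 = 42
Ben has the highest total.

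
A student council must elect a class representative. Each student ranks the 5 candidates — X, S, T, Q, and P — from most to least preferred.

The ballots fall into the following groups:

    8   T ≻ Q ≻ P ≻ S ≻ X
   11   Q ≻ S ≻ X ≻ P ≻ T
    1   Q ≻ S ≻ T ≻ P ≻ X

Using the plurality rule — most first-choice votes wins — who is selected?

Q

First-place vote totals:
  X: 0
  S: 0
  T: 8
  Q: 12
  P: 0
Q has the most first-place votes.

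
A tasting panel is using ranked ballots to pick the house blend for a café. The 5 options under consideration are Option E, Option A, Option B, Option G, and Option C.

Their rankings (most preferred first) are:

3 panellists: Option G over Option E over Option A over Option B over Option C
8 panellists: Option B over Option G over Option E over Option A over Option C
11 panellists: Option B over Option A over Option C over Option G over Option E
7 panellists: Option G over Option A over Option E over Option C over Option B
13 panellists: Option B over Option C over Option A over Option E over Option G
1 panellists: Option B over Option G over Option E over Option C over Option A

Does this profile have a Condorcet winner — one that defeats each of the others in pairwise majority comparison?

Yes

Head-to-head results (43 voters total):
Option E vs Option A: Option A wins 31–12.
Option E vs Option B: Option B wins 33–10.
Option E vs Option G: Option G wins 30–13.
Option E vs Option C: Option C wins 24–19.
Option A vs Option B: Option B wins 33–10.
Option A vs Option G: Option A wins 24–19.
Option A vs Option C: Option A wins 29–14.
Option B vs Option G: Option B wins 33–10.
Option B vs Option C: Option B wins 36–7.
Option G vs Option C: Option C wins 24–19.
Option B beats each rival — Option E (33–10), Option A (33–10), Option G (33–10), Option C (36–7) — so Option B is the Condorcet winner.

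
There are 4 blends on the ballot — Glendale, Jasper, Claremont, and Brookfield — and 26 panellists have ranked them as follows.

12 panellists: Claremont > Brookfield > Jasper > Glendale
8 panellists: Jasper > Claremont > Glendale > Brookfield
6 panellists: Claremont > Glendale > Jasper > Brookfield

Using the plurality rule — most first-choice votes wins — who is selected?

Claremont

First-place vote totals:
  Glendale: 0
  Jasper: 8
  Claremont: 18
  Brookfield: 0
Claremont has the most first-place votes.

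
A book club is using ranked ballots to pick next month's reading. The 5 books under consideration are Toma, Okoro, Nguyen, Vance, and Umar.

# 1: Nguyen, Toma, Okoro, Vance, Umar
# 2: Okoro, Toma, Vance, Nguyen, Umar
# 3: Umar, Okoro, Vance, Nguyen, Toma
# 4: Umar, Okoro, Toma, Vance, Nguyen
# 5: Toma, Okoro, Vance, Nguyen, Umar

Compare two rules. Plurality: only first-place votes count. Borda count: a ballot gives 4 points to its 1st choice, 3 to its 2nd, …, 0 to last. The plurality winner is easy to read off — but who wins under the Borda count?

Okoro

Plurality first-place counts: Toma 1, Okoro 1, Nguyen 1, Vance 0, Umar 2 → Umar.
Borda totals: Toma 12, Okoro 15, Nguyen 7, Vance 8, Umar 8 → Okoro.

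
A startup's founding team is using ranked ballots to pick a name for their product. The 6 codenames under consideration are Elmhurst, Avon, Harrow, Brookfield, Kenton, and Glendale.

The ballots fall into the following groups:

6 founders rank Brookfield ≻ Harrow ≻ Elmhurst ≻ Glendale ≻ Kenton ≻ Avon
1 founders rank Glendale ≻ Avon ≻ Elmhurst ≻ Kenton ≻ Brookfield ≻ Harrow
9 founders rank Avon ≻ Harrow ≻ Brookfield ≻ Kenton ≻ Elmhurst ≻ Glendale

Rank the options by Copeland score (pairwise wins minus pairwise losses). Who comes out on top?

Pairwise results:
  Elmhurst vs Avon: Avon wins 10–6.
  Elmhurst vs Harrow: Harrow wins 15–1.
  Elmhurst vs Brookfield: Brookfield wins 15–1.
  Elmhurst vs Kenton: Kenton wins 9–7.
  Elmhurst vs Glendale: Elmhurst wins 15–1.
  Avon vs Harrow: Avon wins 10–6.
  Avon vs Brookfield: Avon wins 10–6.
  Avon vs Kenton: Avon wins 10–6.
  Avon vs Glendale: Avon wins 9–7.
  Harrow vs Brookfield: Harrow wins 9–7.
  Harrow vs Kenton: Harrow wins 15–1.
  Harrow vs Glendale: Harrow wins 15–1.
  Brookfield vs Kenton: Brookfield wins 15–1.
  Brookfield vs Glendale: Brookfield wins 15–1.
  Kenton vs Glendale: Kenton wins 9–7.
Copeland scores (wins − losses):
  Elmhurst: 1 − 4 = -3
  Avon: 5 − 0 = 5
  Harrow: 4 − 1 = 3
  Brookfield: 3 − 2 = 1
  Kenton: 2 − 3 = -1
  Glendale: 0 − 5 = -5
Avon has the best Copeland score.

Avon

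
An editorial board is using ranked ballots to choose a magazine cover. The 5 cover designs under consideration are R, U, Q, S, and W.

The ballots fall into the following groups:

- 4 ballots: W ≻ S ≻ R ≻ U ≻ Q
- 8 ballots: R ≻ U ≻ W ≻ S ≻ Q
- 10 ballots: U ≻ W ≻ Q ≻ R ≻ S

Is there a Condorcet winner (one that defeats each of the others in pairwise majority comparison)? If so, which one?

Head-to-head results (22 voters total):
R vs U: R wins 12–10.
R vs Q: R wins 12–10.
R vs S: R wins 18–4.
R vs W: W wins 14–8.
U vs Q: U wins 22–0.
U vs S: U wins 18–4.
U vs W: U wins 18–4.
Q vs S: S wins 12–10.
Q vs W: W wins 22–0.
S vs W: W wins 22–0.
No candidate beats all others: R beats U beats W beats R, a majority cycle.

No Condorcet winner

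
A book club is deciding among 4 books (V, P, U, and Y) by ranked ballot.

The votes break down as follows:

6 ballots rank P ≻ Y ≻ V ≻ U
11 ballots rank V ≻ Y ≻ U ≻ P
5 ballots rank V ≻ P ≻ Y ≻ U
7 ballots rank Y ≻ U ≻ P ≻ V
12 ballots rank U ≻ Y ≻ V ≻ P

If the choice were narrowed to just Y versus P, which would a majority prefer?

Ballots ranking Y above P: 11+7+12 = 30.
Ballots ranking P above Y: 6+5 = 11.
Y wins the head-to-head, 30–11.

Y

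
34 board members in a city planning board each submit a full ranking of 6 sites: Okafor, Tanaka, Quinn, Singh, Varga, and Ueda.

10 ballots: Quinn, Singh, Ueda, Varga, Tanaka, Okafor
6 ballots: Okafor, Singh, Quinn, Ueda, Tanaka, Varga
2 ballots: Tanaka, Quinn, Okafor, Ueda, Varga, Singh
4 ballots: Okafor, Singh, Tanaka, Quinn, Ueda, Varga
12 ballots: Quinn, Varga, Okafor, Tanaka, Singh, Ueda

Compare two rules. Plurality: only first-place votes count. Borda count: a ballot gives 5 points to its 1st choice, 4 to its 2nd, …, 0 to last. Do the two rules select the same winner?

Plurality first-place counts: Okafor 10, Tanaka 2, Quinn 22, Singh 0, Varga 0, Ueda 0 → Quinn.
Borda totals: Okafor 92, Tanaka 62, Quinn 144, Singh 92, Varga 70, Ueda 50 → Quinn.
The two rules agree on Quinn.

Yes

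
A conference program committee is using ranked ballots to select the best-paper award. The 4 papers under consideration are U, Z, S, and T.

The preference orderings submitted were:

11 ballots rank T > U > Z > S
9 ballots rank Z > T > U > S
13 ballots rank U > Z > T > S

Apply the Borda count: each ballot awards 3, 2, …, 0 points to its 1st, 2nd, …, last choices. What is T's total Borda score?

64

Borda scores:
  U: 11·2 + 9·1 + 13·3 = 70
  Z: 11·1 + 9·3 + 13·2 = 64
  S: 11·0 + 9·0 + 13·0 = 0
  T: 11·3 + 9·2 + 13·1 = 64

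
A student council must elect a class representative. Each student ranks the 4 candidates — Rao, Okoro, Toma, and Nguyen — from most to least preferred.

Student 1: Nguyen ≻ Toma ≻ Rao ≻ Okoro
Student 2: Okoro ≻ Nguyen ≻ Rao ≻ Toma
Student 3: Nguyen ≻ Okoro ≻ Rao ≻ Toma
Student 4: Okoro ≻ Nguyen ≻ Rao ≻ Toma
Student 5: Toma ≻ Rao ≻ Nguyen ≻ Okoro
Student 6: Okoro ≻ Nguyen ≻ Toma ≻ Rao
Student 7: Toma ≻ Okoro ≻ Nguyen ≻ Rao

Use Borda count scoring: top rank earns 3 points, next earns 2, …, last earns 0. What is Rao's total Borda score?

6

Borda scores:
  Rao: 1 + 1 + 1 + 1 + 2 + 0 + 0 = 6
  Okoro: 0 + 3 + 2 + 3 + 0 + 3 + 2 = 13
  Toma: 2 + 0 + 0 + 0 + 3 + 1 + 3 = 9
  Nguyen: 3 + 2 + 3 + 2 + 1 + 2 + 1 = 14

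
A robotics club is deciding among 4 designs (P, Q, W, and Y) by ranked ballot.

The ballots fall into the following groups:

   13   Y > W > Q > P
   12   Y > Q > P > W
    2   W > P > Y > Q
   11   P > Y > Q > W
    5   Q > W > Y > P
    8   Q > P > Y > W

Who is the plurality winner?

Y

First-place vote totals:
  P: 11
  Q: 13
  W: 2
  Y: 25
Y has the most first-place votes.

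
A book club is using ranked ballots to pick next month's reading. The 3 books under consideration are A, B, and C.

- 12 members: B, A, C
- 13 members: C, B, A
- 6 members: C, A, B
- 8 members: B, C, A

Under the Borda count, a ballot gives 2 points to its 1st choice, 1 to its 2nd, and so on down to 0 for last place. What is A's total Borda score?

18

Borda scores:
  A: 12·1 + 13·0 + 6·1 + 8·0 = 18
  B: 12·2 + 13·1 + 6·0 + 8·2 = 53
  C: 12·0 + 13·2 + 6·2 + 8·1 = 46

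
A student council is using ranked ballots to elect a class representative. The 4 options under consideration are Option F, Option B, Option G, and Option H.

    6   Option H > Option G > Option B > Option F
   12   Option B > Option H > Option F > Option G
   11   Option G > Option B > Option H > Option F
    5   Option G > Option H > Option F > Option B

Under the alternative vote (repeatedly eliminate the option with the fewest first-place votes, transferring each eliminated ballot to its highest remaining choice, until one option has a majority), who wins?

Option G

Round 1: Option G 16, Option B 12, Option H 6, Option F 0. Option F has the fewest and is eliminated.
Round 2: Option G 16, Option B 12, Option H 6. Option H has the fewest and is eliminated.
Round 3: Option G 22, Option B 12. Option G has a majority.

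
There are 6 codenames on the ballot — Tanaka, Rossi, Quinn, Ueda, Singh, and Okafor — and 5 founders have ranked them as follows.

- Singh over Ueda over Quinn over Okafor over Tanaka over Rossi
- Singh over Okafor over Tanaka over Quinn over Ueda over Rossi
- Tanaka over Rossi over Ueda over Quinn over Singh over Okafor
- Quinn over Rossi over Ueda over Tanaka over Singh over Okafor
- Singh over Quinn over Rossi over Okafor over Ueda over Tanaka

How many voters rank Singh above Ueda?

3

Ballots ranking Singh above Ueda: 3.
Ballots ranking Ueda above Singh: 2.
So 3 of 5 voters prefer Singh to Ueda.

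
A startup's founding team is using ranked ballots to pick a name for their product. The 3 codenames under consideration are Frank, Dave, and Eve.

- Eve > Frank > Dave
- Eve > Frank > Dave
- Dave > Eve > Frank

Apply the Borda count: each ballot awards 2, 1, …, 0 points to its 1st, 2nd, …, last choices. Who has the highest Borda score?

Eve

Borda scores:
  Frank: 1 + 1 + 0 = 2
  Dave: 0 + 0 + 2 = 2
  Eve: 2 + 2 + 1 = 5
Eve has the highest total.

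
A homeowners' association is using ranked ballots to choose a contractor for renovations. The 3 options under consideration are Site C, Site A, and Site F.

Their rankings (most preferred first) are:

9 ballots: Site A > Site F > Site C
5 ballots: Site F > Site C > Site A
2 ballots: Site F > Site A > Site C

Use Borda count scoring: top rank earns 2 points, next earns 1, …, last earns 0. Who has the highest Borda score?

Site F

Borda scores:
  Site C: 9·0 + 5·1 + 2·0 = 5
  Site A: 9·2 + 5·0 + 2·1 = 20
  Site F: 9·1 + 5·2 + 2·2 = 23
Site F has the highest total.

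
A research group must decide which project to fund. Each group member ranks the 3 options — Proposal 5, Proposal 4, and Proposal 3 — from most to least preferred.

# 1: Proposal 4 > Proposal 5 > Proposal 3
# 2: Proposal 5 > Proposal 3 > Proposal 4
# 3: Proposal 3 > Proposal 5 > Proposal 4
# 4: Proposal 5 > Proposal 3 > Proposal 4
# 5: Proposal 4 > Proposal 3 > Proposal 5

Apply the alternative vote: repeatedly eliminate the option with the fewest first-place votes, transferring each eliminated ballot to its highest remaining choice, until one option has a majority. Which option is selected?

Round 1: Proposal 5 2, Proposal 4 2, Proposal 3 1. Proposal 3 has the fewest and is eliminated.
Round 2: Proposal 5 3, Proposal 4 2. Proposal 5 has a majority.

Proposal 5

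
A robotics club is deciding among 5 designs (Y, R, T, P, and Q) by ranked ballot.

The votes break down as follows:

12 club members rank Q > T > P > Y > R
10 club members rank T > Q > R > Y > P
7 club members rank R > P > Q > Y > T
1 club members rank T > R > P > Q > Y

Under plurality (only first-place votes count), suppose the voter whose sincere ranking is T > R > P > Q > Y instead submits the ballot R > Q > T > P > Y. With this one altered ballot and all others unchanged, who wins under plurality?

Q

First-place totals with the altered ballot: Y 0, R 8, T 10, P 0, Q 12.
The winner is unchanged: still Q.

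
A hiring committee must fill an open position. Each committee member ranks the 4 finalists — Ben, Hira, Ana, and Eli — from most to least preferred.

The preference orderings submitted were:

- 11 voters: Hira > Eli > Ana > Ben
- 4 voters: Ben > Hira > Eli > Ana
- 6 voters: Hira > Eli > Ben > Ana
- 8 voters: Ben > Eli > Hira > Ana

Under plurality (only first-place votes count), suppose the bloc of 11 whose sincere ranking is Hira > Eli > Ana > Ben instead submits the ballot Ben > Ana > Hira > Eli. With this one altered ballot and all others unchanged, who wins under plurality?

First-place totals with the altered ballot: Ben 23, Hira 6, Ana 0, Eli 0.
The switch changes the winner from Hira to Ben.

Ben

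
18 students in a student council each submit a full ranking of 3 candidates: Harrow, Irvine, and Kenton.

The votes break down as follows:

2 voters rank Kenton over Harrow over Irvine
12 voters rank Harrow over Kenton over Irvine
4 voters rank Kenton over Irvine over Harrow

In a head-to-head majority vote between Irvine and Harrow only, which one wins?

Ballots ranking Irvine above Harrow: 4.
Ballots ranking Harrow above Irvine: 2+12 = 14.
Harrow wins the head-to-head, 14–4.

Harrow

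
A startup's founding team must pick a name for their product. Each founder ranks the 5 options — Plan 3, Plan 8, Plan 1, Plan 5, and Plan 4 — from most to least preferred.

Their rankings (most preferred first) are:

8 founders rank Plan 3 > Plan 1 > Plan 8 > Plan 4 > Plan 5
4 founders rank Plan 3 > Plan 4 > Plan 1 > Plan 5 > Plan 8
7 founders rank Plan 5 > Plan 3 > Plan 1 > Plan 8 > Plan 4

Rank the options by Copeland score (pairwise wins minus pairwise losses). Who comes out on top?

Plan 3

Pairwise results:
  Plan 3 vs Plan 8: Plan 3 wins 19–0.
  Plan 3 vs Plan 1: Plan 3 wins 19–0.
  Plan 3 vs Plan 5: Plan 3 wins 12–7.
  Plan 3 vs Plan 4: Plan 3 wins 19–0.
  Plan 8 vs Plan 1: Plan 1 wins 19–0.
  Plan 8 vs Plan 5: Plan 5 wins 11–8.
  Plan 8 vs Plan 4: Plan 8 wins 15–4.
  Plan 1 vs Plan 5: Plan 1 wins 12–7.
  Plan 1 vs Plan 4: Plan 1 wins 15–4.
  Plan 5 vs Plan 4: Plan 4 wins 12–7.
Copeland scores (wins − losses):
  Plan 3: 4 − 0 = 4
  Plan 8: 1 − 3 = -2
  Plan 1: 3 − 1 = 2
  Plan 5: 1 − 3 = -2
  Plan 4: 1 − 3 = -2
Plan 3 has the best Copeland score.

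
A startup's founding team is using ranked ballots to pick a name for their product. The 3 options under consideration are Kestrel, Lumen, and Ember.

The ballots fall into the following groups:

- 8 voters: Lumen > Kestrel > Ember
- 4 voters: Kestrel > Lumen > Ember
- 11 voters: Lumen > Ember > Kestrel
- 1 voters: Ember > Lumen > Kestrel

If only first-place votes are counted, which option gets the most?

Lumen

First-place vote totals:
  Kestrel: 4
  Lumen: 19
  Ember: 1
Lumen has the most first-place votes.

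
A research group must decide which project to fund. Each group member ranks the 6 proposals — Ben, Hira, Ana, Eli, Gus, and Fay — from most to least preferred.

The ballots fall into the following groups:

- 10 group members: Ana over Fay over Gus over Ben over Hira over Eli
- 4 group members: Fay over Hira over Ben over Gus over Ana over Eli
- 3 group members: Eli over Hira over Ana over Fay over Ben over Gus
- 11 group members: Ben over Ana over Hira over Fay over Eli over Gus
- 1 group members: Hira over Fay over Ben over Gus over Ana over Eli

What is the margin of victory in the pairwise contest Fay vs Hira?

1

Ballots ranking Fay above Hira: 10+4 = 14.
Ballots ranking Hira above Fay: 3+11+1 = 15.
Hira wins 15–14, a margin of 1.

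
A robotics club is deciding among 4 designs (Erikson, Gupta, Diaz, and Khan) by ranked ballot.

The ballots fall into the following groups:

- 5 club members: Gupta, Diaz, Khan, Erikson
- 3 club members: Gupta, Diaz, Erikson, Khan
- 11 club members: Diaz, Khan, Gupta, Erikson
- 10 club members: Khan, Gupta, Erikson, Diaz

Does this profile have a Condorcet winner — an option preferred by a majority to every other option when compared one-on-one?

No

Head-to-head results (29 voters total):
Erikson vs Gupta: Gupta wins 29–0.
Erikson vs Diaz: Diaz wins 19–10.
Erikson vs Khan: Khan wins 26–3.
Gupta vs Diaz: Gupta wins 18–11.
Gupta vs Khan: Khan wins 21–8.
Diaz vs Khan: Diaz wins 19–10.
No candidate beats all others: Gupta beats Diaz beats Khan beats Gupta, a majority cycle.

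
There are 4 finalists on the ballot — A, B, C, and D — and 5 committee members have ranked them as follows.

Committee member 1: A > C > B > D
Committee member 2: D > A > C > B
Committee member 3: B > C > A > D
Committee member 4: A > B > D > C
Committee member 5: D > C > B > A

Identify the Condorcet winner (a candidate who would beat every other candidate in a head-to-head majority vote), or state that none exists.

Head-to-head results (5 voters total):
A vs B: A wins 3–2.
A vs C: A wins 3–2.
A vs D: A wins 3–2.
B vs C: C wins 3–2.
B vs D: B wins 3–2.
C vs D: D wins 3–2.
A beats each rival — B (3–2), C (3–2), D (3–2) — so A is the Condorcet winner.

A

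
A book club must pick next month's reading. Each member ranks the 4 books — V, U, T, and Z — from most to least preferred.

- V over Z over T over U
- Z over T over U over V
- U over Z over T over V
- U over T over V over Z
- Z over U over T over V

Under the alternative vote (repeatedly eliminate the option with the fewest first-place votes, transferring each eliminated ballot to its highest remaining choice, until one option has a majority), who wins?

Z

Round 1: U 2, Z 2, V 1, T 0. T has the fewest and is eliminated.
Round 2: U 2, Z 2, V 1. V has the fewest and is eliminated.
Round 3: Z 3, U 2. Z has a majority.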